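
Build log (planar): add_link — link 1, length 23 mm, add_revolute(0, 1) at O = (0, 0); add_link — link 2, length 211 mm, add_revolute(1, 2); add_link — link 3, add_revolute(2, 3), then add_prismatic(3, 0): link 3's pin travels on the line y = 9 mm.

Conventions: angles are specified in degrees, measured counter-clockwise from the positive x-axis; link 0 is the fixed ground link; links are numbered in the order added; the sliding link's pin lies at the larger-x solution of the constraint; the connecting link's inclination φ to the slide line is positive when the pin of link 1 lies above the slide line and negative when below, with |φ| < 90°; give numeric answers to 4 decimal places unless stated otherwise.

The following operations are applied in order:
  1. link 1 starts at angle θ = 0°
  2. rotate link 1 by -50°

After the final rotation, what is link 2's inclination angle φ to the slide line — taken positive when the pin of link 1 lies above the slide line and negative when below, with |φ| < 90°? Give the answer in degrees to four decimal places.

geometry: r = 23 mm, L = 211 mm, e = 9 mm; θ starts at 0°
rotate link 1 by -50°: θ ← 0° -50° = -50°
h = r sin θ − e = -17.619022 − 9 = -26.619022
sin φ = h / L = -26.619022 / 211 = -0.12615650
φ = arcsin(-0.12615650) = -7.247547°

-7.2475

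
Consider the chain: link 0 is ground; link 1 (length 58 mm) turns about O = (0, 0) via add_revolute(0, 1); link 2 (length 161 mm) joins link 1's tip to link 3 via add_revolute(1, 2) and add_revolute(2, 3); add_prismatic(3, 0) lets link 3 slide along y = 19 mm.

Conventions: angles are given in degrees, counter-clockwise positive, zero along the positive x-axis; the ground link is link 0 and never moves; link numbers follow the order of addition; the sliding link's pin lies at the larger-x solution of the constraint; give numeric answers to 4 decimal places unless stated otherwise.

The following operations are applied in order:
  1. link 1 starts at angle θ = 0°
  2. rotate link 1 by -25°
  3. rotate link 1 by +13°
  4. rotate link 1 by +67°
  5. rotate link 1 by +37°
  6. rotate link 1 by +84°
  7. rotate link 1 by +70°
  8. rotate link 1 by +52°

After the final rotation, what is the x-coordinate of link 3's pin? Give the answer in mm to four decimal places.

geometry: r = 58 mm, L = 161 mm, e = 19 mm; θ starts at 0°
rotate link 1 by -25°: θ ← 0° -25° = -25°
rotate link 1 by +13°: θ ← -25° +13° = -12°
rotate link 1 by +67°: θ ← -12° +67° = 55°
rotate link 1 by +37°: θ ← 55° +37° = 92°
rotate link 1 by +84°: θ ← 92° +84° = 176°
rotate link 1 by +70°: θ ← 176° +70° = 246°
rotate link 1 by +52°: θ ← 246° +52° = 298°
crank pin P = (r cos θ, r sin θ) = (27.229351, -51.210960)
h = r sin θ − e = -51.210960 − 19 = -70.210960
x = r cos θ + √(L² − h²) = 27.229351 + 144.884164 = 172.113515

172.1135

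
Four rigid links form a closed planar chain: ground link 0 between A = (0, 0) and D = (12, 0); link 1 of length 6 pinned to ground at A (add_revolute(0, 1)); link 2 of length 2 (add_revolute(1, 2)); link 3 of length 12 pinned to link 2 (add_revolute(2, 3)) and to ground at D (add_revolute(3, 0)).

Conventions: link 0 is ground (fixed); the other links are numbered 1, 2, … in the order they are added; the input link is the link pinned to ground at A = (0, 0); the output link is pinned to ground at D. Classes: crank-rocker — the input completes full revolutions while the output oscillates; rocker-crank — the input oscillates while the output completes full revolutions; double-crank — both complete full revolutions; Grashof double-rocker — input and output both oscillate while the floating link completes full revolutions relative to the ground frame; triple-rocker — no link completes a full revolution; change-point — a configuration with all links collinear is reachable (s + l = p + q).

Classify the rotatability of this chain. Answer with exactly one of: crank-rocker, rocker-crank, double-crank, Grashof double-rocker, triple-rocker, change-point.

lengths: ground=12, input=6, coupler=2, output=12
sorted: s=2 (shortest), l=12 (longest), p+q=18
s + l = 14 vs p + q = 18
s + l < p + q (Grashof) with shortest = coupler link → Grashof double-rocker

Grashof double-rocker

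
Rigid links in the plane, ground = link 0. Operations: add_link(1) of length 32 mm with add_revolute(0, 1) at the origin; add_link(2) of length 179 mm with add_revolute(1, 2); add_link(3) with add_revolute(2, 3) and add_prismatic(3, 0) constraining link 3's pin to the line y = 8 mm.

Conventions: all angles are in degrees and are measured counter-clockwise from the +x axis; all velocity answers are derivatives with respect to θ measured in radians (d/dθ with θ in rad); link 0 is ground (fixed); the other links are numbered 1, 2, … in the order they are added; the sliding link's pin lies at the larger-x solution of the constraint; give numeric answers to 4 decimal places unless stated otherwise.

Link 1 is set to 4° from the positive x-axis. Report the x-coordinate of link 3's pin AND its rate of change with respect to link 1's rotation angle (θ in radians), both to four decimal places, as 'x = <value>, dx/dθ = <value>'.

geometry: r = 32 mm, L = 179 mm, e = 8 mm
crank pin P = (r cos θ, r sin θ) = (31.922050, 2.232207)
h = r sin θ − e = 2.232207 − 8 = -5.767793
x = r cos θ + √(L² − h²) = 31.922050 + 178.907050 = 210.829100
dx/dθ = −r sin θ − h·r cos θ/√(L² − h²) (θ in radians; h = -5.767793) = -1.203071

x = 210.8291, dx/dθ = -1.2031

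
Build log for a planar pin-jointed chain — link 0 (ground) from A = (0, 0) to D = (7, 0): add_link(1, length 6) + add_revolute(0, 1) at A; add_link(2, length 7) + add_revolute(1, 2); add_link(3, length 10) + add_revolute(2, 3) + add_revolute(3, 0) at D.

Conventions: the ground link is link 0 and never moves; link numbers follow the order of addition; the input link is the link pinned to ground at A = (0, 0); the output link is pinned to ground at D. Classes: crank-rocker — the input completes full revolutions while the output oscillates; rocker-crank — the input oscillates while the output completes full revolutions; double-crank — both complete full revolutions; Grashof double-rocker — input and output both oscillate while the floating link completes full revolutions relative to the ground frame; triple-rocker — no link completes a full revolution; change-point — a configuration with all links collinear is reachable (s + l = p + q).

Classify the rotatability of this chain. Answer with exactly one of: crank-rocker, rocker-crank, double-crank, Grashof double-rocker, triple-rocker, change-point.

lengths: ground=7, input=6, coupler=7, output=10
sorted: s=6 (shortest), l=10 (longest), p+q=14
s + l = 16 vs p + q = 14
s + l > p + q → non-Grashof → no link fully rotates → triple-rocker

triple-rocker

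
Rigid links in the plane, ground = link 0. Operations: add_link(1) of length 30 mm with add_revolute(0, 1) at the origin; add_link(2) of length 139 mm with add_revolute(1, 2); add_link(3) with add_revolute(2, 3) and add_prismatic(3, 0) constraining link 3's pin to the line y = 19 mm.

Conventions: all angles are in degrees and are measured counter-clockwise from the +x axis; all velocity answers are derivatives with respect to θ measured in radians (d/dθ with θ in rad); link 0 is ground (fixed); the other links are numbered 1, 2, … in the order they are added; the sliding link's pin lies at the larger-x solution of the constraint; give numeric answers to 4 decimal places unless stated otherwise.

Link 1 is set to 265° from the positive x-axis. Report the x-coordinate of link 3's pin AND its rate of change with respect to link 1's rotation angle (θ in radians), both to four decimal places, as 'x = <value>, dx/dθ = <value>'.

geometry: r = 30 mm, L = 139 mm, e = 19 mm
crank pin P = (r cos θ, r sin θ) = (-2.614672, -29.885841)
h = r sin θ − e = -29.885841 − 19 = -48.885841
x = r cos θ + √(L² − h²) = -2.614672 + 130.119847 = 127.505175
dx/dθ = −r sin θ − h·r cos θ/√(L² − h²) (θ in radians; h = -48.885841) = 28.903512

x = 127.5052, dx/dθ = 28.9035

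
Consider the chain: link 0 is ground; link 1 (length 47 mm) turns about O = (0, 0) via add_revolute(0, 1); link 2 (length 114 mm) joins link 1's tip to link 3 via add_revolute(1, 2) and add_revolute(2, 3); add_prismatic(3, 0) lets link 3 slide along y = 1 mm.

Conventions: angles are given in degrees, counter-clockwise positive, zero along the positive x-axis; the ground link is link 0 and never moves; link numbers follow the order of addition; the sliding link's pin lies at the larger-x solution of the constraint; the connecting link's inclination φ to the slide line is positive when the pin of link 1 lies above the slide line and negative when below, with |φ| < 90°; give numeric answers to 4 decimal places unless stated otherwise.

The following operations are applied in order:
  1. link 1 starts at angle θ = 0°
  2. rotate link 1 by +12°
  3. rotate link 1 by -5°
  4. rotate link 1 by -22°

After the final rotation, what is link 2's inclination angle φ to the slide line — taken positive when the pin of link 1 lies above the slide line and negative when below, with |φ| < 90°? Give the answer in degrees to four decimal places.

geometry: r = 47 mm, L = 114 mm, e = 1 mm; θ starts at 0°
rotate link 1 by +12°: θ ← 0° +12° = 12°
rotate link 1 by -5°: θ ← 12° -5° = 7°
rotate link 1 by -22°: θ ← 7° -22° = -15°
h = r sin θ − e = -12.164495 − 1 = -13.164495
sin φ = h / L = -13.164495 / 114 = -0.11547803
φ = arcsin(-0.11547803) = -6.631198°

-6.6312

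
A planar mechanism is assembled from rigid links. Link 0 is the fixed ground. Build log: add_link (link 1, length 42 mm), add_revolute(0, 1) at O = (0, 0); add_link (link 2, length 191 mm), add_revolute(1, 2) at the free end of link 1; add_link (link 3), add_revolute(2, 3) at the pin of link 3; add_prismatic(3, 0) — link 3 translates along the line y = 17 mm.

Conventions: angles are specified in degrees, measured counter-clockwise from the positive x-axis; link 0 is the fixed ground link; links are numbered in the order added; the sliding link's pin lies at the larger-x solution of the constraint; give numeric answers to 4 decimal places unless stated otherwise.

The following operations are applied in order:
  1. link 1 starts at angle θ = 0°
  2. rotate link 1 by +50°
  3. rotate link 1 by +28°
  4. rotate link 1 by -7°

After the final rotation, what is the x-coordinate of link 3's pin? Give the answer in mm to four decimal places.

geometry: r = 42 mm, L = 191 mm, e = 17 mm; θ starts at 0°
rotate link 1 by +50°: θ ← 0° +50° = 50°
rotate link 1 by +28°: θ ← 50° +28° = 78°
rotate link 1 by -7°: θ ← 78° -7° = 71°
crank pin P = (r cos θ, r sin θ) = (13.673862, 39.711780)
h = r sin θ − e = 39.711780 − 17 = 22.711780
x = r cos θ + √(L² − h²) = 13.673862 + 189.644866 = 203.318728

203.3187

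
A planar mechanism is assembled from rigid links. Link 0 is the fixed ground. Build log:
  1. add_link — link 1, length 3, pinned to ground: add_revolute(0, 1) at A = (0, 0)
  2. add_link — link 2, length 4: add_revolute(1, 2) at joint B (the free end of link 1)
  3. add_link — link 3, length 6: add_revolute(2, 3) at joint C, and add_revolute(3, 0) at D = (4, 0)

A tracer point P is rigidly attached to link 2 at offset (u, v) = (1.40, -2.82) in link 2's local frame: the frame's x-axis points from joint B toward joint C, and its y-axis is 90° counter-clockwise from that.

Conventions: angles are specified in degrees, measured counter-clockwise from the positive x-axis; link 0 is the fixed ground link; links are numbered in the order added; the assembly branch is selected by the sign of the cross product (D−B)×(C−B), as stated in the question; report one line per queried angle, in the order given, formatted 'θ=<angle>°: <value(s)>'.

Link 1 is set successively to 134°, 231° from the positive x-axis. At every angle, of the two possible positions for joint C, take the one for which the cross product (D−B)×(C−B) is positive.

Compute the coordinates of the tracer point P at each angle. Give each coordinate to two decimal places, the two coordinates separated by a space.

A=(0,0), D=(4.00,0)
θ=134°: B = A + 3.00·(cos134°, sin134°) = (-2.0840, 2.1580)
θ=134°: |BD| = 6.4554
θ=134°: circle(B,4.00) ∩ circle(D,6.00): a=1.6786, h=3.6307
θ=134°:   candidates: C₊=(0.7118,5.0187) cross=23.438; C₋=(-1.7157,-1.8250) cross=-23.438
θ=134°:   branch + wants cross > 0 → take C=(0.7118,5.0187) (cross=23.438)
θ=134°: ex = (C−B)/|BC| = (0.6989,0.7152); ey = (-0.7152,0.6989)
θ=134°: P = B + 1.40·ex + -2.82·ey = (0.9113,1.1883)
θ=231°: B = A + 3.00·(cos231°, sin231°) = (-1.8880, -2.3314)
θ=231°: |BD| = 6.3327
θ=231°: circle(B,4.00) ∩ circle(D,6.00): a=1.5873, h=3.6716
θ=231°:   candidates: C₊=(-1.7639,1.6666) cross=23.251; C₋=(0.9396,-5.1608) cross=-23.251
θ=231°:   branch + wants cross > 0 → take C=(-1.7639,1.6666) (cross=23.251)
θ=231°: ex = (C−B)/|BC| = (0.0310,0.9995); ey = (-0.9995,0.0310)
θ=231°: P = B + 1.40·ex + -2.82·ey = (0.9741,-1.0196)

θ=134°: 0.91 1.19
θ=231°: 0.97 -1.02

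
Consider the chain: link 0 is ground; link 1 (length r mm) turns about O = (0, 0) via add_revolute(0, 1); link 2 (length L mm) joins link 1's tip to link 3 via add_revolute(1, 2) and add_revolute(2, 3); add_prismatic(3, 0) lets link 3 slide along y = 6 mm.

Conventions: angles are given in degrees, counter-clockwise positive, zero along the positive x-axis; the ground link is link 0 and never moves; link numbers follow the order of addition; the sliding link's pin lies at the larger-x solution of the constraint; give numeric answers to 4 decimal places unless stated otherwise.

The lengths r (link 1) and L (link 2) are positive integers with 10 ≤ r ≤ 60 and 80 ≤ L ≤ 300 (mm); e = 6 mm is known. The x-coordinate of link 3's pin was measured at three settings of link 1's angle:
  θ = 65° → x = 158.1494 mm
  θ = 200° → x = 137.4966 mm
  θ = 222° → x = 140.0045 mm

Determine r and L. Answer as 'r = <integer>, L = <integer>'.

constraint per measurement: (x − r cos θ)² + (r sin θ − e)² = L²
subtracting the θ₁ and θ₂ equations cancels the r² and L² terms:
r = (x₁² − x₂²) / (2[(x₁cos θ₁ + e sin θ₁) − (x₂cos θ₂ + e sin θ₂)]) = 14.9999 → r = 15
L² = (x₁ − r cos θ₁)² + (r sin θ₁ − e)² = 23103.9926 → L = 152.0000 → L = 152
check at θ₃=222°: x = 140.0045 (printed 140.0045) ✓

r = 15, L = 152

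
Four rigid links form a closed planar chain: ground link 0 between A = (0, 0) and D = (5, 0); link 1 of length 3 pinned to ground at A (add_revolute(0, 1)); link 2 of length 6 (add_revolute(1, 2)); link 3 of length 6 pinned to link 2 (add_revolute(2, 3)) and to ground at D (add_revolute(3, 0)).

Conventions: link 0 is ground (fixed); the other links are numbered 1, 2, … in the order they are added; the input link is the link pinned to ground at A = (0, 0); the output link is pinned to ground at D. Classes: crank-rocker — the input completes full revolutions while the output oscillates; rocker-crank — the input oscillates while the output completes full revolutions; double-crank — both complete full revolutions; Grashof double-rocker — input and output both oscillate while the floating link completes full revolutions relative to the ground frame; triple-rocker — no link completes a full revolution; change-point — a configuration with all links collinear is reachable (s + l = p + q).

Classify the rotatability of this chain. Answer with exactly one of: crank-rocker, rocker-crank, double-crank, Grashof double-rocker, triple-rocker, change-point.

lengths: ground=5, input=3, coupler=6, output=6
sorted: s=3 (shortest), l=6 (longest), p+q=11
s + l = 9 vs p + q = 11
s + l < p + q (Grashof) with shortest = input link → crank-rocker

crank-rocker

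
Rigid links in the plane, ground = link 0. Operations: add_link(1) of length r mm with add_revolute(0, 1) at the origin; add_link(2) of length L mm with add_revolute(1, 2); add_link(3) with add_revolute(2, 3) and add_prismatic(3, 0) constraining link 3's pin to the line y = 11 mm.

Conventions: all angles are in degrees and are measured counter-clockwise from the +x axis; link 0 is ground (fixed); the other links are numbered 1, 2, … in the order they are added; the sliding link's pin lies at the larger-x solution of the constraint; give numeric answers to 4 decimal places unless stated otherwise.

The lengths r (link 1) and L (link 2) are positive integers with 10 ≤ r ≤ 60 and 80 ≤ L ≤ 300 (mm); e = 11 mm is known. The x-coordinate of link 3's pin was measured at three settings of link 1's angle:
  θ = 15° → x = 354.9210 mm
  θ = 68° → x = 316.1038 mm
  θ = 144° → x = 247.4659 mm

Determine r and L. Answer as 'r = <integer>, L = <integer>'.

constraint per measurement: (x − r cos θ)² + (r sin θ − e)² = L²
subtracting the θ₁ and θ₂ equations cancels the r² and L² terms:
r = (x₁² − x₂²) / (2[(x₁cos θ₁ + e sin θ₁) − (x₂cos θ₂ + e sin θ₂)]) = 60.0000 → r = 60
L² = (x₁ − r cos θ₁)² + (r sin θ₁ − e)² = 88208.9919 → L = 297.0000 → L = 297
check at θ₃=144°: x = 247.4659 (printed 247.4659) ✓

r = 60, L = 297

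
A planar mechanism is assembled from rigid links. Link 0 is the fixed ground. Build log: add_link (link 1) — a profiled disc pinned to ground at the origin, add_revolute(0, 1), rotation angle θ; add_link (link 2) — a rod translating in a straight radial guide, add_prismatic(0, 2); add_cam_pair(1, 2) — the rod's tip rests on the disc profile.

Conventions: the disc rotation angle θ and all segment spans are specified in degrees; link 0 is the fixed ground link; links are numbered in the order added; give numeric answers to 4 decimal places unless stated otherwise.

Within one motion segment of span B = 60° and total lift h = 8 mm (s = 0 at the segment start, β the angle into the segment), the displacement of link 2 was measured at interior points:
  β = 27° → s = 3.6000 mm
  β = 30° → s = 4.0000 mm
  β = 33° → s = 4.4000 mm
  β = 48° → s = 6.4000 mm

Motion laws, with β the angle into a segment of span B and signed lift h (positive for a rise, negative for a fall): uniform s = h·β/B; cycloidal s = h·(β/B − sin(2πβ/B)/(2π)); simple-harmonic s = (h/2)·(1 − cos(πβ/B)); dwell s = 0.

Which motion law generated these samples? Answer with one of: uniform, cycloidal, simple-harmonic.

candidates at β/B = r: uniform s = h·r (linear in β); cycloidal s = h·(r − sin(2πr)/(2π)); simple-harmonic s = (h/2)(1 − cos(πr))
β=27°: printed 3.6000 | uniform 3.6000, cycloidal 3.2065, simple-harmonic 3.3743
β=30°: printed 4.0000 | uniform 4.0000, cycloidal 4.0000, simple-harmonic 4.0000
β=33°: printed 4.4000 | uniform 4.4000, cycloidal 4.7935, simple-harmonic 4.6257
β=48°: printed 6.4000 | uniform 6.4000, cycloidal 7.6109, simple-harmonic 7.2361
only one law matches every sample → uniform

uniform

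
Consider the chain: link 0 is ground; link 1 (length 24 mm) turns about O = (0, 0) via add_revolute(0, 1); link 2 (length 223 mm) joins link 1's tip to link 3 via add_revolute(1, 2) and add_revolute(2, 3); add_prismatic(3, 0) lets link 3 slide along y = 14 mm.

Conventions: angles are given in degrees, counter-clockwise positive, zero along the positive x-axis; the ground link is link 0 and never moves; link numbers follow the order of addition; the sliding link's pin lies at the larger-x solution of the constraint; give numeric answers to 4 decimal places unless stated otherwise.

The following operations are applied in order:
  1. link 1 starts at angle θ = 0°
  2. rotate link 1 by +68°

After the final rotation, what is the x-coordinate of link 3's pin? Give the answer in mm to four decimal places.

geometry: r = 24 mm, L = 223 mm, e = 14 mm; θ starts at 0°
rotate link 1 by +68°: θ ← 0° +68° = 68°
crank pin P = (r cos θ, r sin θ) = (8.990558, 22.252413)
h = r sin θ − e = 22.252413 − 14 = 8.252413
x = r cos θ + √(L² − h²) = 8.990558 + 222.847252 = 231.837810

231.8378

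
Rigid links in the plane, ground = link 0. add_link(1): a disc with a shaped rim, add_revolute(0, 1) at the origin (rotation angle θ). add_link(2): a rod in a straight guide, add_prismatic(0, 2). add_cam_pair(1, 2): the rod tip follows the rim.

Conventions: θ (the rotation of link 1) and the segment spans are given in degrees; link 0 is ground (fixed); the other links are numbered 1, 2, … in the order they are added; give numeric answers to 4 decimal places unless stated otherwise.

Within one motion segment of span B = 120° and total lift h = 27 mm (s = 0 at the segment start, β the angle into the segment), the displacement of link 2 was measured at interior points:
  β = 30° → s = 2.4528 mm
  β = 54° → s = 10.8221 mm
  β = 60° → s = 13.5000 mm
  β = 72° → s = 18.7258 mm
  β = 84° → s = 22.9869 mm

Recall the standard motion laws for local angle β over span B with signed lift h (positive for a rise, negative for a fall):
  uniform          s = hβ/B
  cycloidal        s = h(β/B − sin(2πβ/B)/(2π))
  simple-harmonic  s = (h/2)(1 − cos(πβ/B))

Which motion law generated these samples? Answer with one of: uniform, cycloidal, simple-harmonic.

candidates at β/B = r: uniform s = h·r (linear in β); cycloidal s = h·(r − sin(2πr)/(2π)); simple-harmonic s = (h/2)(1 − cos(πr))
β=30°: printed 2.4528 | uniform 6.7500, cycloidal 2.4528, simple-harmonic 3.9541
β=54°: printed 10.8221 | uniform 12.1500, cycloidal 10.8221, simple-harmonic 11.3881
β=60°: printed 13.5000 | uniform 13.5000, cycloidal 13.5000, simple-harmonic 13.5000
β=72°: printed 18.7258 | uniform 16.2000, cycloidal 18.7258, simple-harmonic 17.6717
β=84°: printed 22.9869 | uniform 18.9000, cycloidal 22.9869, simple-harmonic 21.4351
only one law matches every sample → cycloidal

cycloidal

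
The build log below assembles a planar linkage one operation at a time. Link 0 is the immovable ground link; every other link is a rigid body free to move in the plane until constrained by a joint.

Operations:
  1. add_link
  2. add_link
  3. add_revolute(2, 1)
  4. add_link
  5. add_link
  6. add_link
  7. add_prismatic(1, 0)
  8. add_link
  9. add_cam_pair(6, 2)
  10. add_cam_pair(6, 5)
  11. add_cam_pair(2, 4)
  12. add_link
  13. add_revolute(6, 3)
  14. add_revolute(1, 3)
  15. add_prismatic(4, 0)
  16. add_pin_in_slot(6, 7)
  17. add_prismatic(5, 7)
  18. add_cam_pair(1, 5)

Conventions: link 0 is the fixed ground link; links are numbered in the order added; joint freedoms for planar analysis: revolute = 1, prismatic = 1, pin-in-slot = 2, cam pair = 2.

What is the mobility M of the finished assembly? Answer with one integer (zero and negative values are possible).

(L,J1,J2)=(1,0,0); link0 fixed
link1: (2,0,0)
link2: (3,0,0)
R 2-1 [J1]: (3,1,0)
link3: (4,1,0)
link4: (5,1,0)
link5: (6,1,0)
P 1-0 [J1]: (6,2,0)
link6: (7,2,0)
C 6-2 [J2]: (7,2,1)
C 6-5 [J2]: (7,2,2)
C 2-4 [J2]: (7,2,3)
link7: (8,2,3)
R 6-3 [J1]: (8,3,3)
R 1-3 [J1]: (8,4,3)
P 4-0 [J1]: (8,5,3)
PS 6-7 [J2]: (8,5,4)
P 5-7 [J1]: (8,6,4)
C 1-5 [J2]: (8,6,5)
Grübler: 3·7 − 2·6 − 5 = 4

M = 4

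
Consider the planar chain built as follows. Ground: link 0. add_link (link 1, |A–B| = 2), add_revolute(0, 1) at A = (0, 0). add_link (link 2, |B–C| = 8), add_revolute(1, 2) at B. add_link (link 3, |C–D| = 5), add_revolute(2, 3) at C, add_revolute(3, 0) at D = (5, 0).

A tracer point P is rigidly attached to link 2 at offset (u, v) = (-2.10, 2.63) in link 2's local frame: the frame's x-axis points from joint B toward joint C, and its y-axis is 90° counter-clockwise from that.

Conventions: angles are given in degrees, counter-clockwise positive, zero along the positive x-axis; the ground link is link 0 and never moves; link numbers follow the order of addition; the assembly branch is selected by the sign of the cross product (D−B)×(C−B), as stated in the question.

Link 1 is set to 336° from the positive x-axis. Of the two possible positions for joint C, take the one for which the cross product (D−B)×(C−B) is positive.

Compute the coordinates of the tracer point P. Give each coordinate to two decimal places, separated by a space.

A=(0,0), D=(5.00,0)
B = A + 2.00·(cos336°, sin336°) = (1.8271, -0.8135)
|BD| = 3.2755
circle(B,8.00) ∩ circle(D,5.00): a=7.5910, h=2.5252
  candidates: C₊=(8.5531,3.5178) cross=8.271; C₋=(9.8074,-1.3744) cross=-8.271
  branch + wants cross > 0 → take C=(8.5531,3.5178) (cross=8.271)
ex = (C−B)/|BC| = (0.8408,0.5414); ey = (-0.5414,0.8408)
P = B + -2.10·ex + 2.63·ey = (-1.3624,0.2607)

-1.36 0.26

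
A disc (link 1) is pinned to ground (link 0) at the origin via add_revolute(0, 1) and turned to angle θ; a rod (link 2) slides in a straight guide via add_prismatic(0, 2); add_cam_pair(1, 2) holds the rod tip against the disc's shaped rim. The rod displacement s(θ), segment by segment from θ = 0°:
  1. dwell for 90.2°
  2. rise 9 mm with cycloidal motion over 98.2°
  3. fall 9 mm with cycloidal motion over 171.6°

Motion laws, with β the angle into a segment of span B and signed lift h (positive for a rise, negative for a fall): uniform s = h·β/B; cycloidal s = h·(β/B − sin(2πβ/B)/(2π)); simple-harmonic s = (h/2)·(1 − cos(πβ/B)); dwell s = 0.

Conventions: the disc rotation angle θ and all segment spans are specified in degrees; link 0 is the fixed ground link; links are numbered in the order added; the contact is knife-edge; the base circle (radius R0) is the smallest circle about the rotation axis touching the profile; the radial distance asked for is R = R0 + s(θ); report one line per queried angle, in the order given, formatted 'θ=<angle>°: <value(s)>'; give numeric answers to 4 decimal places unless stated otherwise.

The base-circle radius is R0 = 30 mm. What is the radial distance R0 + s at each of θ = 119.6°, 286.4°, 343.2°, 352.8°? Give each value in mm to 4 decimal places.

segment 1 (0° to 90.2°, dwell): s unchanged at 0.0000
θ = 119.6° falls in segment 2 (90.2° to 188.4°, cycloidal, h = 9): β = 119.6 − 90.2 = 29.4°, B = 98.2°; Δs = 9·(0.2994 − sin(2π·0.2994)/(2π)) = 1.3305; s = 0.0000 + 1.3305 = 1.3305
segment 2 (90.2° to 188.4°, cycloidal, h = 9) is passed completely: s = 0.0000 + (9) = 9.0000
θ = 286.4° falls in segment 3 (188.4° to 360°, cycloidal, h = -9): β = 286.4 − 188.4 = 98°, B = 171.6°; Δs = -9·(0.5711 − sin(2π·0.5711)/(2π)) = -5.7587; s = 9.0000 − 5.7587 = 3.2413
θ = 343.2° falls in segment 3 (188.4° to 360°, cycloidal, h = -9): β = 343.2 − 188.4 = 154.8°, B = 171.6°; Δs = -9·(0.9021 − sin(2π·0.9021)/(2π)) = -8.9455; s = 9.0000 − 8.9455 = 0.0545
θ = 352.8° falls in segment 3 (188.4° to 360°, cycloidal, h = -9): β = 352.8 − 188.4 = 164.4°, B = 171.6°; Δs = -9·(0.9580 − sin(2π·0.9580)/(2π)) = -8.9956; s = 9.0000 − 8.9956 = 0.0044
θ=119.6°: R = R0 + s = 30 + 1.3305 = 31.3305
θ=286.4°: R = R0 + s = 30 + 3.2413 = 33.2413
θ=343.2°: R = R0 + s = 30 + 0.0545 = 30.0545
θ=352.8°: R = R0 + s = 30 + 0.0044 = 30.0044

θ=119.6°: 31.3305
θ=286.4°: 33.2413
θ=343.2°: 30.0545
θ=352.8°: 30.0044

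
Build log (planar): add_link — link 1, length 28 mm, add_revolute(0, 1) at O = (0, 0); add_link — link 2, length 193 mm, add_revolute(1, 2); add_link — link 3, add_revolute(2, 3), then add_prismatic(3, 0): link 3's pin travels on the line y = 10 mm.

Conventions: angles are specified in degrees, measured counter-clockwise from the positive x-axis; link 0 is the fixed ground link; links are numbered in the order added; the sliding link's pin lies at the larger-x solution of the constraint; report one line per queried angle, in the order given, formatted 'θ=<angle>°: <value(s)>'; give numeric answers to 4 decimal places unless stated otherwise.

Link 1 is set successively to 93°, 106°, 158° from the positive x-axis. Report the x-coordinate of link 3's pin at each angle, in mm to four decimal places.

geometry: r = 28 mm, L = 193 mm, e = 10 mm
θ=93°: crank pin P = (r cos θ, r sin θ) = (-1.465407, 27.961627)
θ=93°: h = r sin θ − e = 27.961627 − 10 = 17.961627
θ=93°: x = r cos θ + √(L² − h²) = -1.465407 + 192.162379 = 190.696972
θ=106°: crank pin P = (r cos θ, r sin θ) = (-7.717846, 26.915327)
θ=106°: h = r sin θ − e = 26.915327 − 10 = 16.915327
θ=106°: x = r cos θ + √(L² − h²) = -7.717846 + 192.257306 = 184.539460
θ=158°: crank pin P = (r cos θ, r sin θ) = (-25.961148, 10.488985)
θ=158°: h = r sin θ − e = 10.488985 − 10 = 0.488985
θ=158°: x = r cos θ + √(L² − h²) = -25.961148 + 192.999381 = 167.038233

θ=93°: 190.6970
θ=106°: 184.5395
θ=158°: 167.0382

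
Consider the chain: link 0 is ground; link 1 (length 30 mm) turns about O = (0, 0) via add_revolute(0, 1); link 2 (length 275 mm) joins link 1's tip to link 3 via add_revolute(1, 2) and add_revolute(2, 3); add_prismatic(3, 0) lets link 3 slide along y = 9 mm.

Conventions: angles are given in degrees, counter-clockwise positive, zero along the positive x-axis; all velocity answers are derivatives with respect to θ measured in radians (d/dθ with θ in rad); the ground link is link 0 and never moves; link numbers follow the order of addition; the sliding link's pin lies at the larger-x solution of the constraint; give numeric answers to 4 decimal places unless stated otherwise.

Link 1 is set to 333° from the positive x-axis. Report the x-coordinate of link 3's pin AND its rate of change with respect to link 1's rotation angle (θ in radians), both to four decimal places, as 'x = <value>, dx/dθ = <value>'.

geometry: r = 30 mm, L = 275 mm, e = 9 mm
crank pin P = (r cos θ, r sin θ) = (26.730196, -13.619715)
h = r sin θ − e = -13.619715 − 9 = -22.619715
x = r cos θ + √(L² − h²) = 26.730196 + 274.068146 = 300.798341
dx/dθ = −r sin θ − h·r cos θ/√(L² − h²) (θ in radians; h = -22.619715) = 15.825843

x = 300.7983, dx/dθ = 15.8258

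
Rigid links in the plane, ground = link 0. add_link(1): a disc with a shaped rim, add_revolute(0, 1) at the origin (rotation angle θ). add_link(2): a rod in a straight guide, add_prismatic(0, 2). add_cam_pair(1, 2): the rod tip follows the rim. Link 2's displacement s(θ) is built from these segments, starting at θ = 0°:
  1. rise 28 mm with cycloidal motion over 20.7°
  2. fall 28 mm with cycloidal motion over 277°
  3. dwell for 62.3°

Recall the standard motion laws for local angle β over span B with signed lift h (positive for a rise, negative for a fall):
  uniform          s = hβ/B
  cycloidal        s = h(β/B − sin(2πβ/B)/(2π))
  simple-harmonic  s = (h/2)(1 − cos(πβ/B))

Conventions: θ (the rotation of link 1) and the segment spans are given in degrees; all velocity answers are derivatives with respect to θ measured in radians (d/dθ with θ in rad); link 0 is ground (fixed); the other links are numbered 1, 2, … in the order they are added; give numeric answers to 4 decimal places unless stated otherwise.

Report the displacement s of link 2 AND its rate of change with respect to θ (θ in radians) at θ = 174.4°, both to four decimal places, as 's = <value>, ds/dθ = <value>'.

segment 1 (0° to 20.7°, cycloidal, h = 28) is passed completely: s = 0.0000 + (28) = 28.0000
θ = 174.4° falls in segment 2 (20.7° to 297.7°, cycloidal, h = -28): β = 174.4 − 20.7 = 153.7°, B = 277°; Δs = -28·(0.5549 − sin(2π·0.5549)/(2π)) = -17.0427; s = 28.0000 − 17.0427 = 10.9573
velocity in seg [20.7°–297.7°] (cycloidal), θ in radians: β = 153.7° = 2.6826 rad, B = 277° = 4.8346 rad; ds/dθ = (h/B)(1 − cos(2πβ/B)) = ((-28)/4.8346)(1 − cos(2π·0.5549)) = -11.242421 mm/rad

s = 10.9573, ds/dθ = -11.2424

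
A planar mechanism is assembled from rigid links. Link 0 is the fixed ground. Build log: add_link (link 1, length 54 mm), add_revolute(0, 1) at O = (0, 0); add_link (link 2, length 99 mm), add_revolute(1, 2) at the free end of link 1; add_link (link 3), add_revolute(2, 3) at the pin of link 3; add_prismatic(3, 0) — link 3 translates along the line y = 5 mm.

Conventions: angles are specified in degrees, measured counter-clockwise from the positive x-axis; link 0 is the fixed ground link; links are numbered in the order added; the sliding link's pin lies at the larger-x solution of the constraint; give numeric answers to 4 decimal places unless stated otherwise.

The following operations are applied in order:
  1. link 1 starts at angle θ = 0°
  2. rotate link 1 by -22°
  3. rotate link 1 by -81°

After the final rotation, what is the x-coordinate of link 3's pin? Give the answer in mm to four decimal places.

geometry: r = 54 mm, L = 99 mm, e = 5 mm; θ starts at 0°
rotate link 1 by -22°: θ ← 0° -22° = -22°
rotate link 1 by -81°: θ ← -22° -81° = -103°
crank pin P = (r cos θ, r sin θ) = (-12.147357, -52.615983)
h = r sin θ − e = -52.615983 − 5 = -57.615983
x = r cos θ + √(L² − h²) = -12.147357 + 80.507133 = 68.359776

68.3598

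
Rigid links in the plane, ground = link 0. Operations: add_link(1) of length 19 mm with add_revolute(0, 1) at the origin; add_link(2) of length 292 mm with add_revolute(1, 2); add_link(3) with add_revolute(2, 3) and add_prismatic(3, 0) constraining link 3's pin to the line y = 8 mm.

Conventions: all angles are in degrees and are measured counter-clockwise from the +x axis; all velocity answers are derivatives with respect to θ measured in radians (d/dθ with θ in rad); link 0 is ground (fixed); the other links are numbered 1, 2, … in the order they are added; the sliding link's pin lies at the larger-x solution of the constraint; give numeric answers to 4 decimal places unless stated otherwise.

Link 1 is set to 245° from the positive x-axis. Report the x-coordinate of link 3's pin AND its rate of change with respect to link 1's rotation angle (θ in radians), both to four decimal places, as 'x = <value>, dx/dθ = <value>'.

geometry: r = 19 mm, L = 292 mm, e = 8 mm
crank pin P = (r cos θ, r sin θ) = (-8.029747, -17.219848)
h = r sin θ − e = -17.219848 − 8 = -25.219848
x = r cos θ + √(L² − h²) = -8.029747 + 290.908850 = 282.879103
dx/dθ = −r sin θ − h·r cos θ/√(L² − h²) (θ in radians; h = -25.219848) = 16.523723

x = 282.8791, dx/dθ = 16.5237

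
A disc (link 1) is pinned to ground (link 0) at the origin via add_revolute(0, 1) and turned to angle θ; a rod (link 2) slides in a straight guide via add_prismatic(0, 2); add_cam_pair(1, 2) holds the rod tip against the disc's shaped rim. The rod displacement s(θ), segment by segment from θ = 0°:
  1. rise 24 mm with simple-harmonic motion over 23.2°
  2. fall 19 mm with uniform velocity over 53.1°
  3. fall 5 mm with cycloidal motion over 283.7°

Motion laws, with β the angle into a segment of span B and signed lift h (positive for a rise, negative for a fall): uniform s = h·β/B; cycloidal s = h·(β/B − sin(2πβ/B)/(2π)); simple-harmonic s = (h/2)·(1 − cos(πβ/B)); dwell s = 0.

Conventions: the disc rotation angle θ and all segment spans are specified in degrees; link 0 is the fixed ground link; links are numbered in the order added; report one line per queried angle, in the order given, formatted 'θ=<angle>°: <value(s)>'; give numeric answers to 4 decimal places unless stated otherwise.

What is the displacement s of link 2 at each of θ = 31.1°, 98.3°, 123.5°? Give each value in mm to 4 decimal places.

segment 1 (0° to 23.2°, simple-harmonic, h = 24) is passed completely: s = 0.0000 + (24) = 24.0000
θ = 31.1° falls in segment 2 (23.2° to 76.3°, uniform, h = -19): β = 31.1 − 23.2 = 7.9°, B = 53.1°; Δs = -19·7.9/53.1 = -2.8267; s = 24.0000 − 2.8267 = 21.1733
segment 2 (23.2° to 76.3°, uniform, h = -19) is passed completely: s = 24.0000 + (-19) = 5.0000
θ = 98.3° falls in segment 3 (76.3° to 360°, cycloidal, h = -5): β = 98.3 − 76.3 = 22°, B = 283.7°; Δs = -5·(0.0775 − sin(2π·0.0775)/(2π)) = -0.0152; s = 5.0000 − 0.0152 = 4.9848
θ = 123.5° falls in segment 3 (76.3° to 360°, cycloidal, h = -5): β = 123.5 − 76.3 = 47.2°, B = 283.7°; Δs = -5·(0.1664 − sin(2π·0.1664)/(2π)) = -0.1434; s = 5.0000 − 0.1434 = 4.8566

θ=31.1°: 21.1733
θ=98.3°: 4.9848
θ=123.5°: 4.8566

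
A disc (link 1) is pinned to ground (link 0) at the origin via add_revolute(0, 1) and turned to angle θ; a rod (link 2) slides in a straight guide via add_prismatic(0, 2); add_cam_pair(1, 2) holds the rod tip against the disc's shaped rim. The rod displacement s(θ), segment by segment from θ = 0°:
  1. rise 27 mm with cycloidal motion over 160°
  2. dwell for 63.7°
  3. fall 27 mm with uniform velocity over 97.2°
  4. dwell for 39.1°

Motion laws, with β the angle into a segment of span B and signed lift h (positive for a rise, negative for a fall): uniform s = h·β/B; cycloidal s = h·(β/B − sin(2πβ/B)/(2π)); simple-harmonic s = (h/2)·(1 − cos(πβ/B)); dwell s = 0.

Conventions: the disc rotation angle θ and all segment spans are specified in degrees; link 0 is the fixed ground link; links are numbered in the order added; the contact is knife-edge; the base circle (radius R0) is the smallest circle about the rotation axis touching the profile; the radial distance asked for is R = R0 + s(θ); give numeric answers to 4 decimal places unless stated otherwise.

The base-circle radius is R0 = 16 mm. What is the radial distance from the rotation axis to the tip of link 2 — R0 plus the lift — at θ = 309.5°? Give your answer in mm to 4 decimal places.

segment 1 (0° to 160°, cycloidal, h = 27) is passed completely: s = 0.0000 + (27) = 27.0000
segment 2 (160° to 223.7°, dwell): s unchanged at 27.0000
θ = 309.5° falls in segment 3 (223.7° to 320.9°, uniform, h = -27): β = 309.5 − 223.7 = 85.8°, B = 97.2°; Δs = -27·85.8/97.2 = -23.8333; s = 27.0000 − 23.8333 = 3.1667
R = R0 + s = 16 + 3.1667 = 19.1667

19.1667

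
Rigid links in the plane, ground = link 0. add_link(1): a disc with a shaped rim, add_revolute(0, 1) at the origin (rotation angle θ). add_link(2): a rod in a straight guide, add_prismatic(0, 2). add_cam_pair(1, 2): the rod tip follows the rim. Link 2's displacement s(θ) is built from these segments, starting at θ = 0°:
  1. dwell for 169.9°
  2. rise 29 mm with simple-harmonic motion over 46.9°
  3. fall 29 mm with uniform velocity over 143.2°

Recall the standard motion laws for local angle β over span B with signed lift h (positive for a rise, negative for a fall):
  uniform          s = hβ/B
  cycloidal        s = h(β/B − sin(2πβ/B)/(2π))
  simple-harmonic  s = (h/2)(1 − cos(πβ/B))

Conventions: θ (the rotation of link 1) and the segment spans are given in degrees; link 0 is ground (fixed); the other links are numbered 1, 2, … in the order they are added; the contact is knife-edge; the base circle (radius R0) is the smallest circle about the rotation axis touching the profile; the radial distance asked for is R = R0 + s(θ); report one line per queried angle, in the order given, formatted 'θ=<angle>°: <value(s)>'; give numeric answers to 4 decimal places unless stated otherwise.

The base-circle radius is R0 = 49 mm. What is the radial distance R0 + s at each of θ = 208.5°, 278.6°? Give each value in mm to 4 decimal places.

segment 1 (0° to 169.9°, dwell): s unchanged at 0.0000
θ = 208.5° falls in segment 2 (169.9° to 216.8°, simple-harmonic, h = 29): β = 208.5 − 169.9 = 38.6°, B = 46.9°; Δs = 29/2·(1 − cos(π·0.8230)) = 26.8161; s = 0.0000 + 26.8161 = 26.8161
segment 2 (169.9° to 216.8°, simple-harmonic, h = 29) is passed completely: s = 0.0000 + (29) = 29.0000
θ = 278.6° falls in segment 3 (216.8° to 360°, uniform, h = -29): β = 278.6 − 216.8 = 61.8°, B = 143.2°; Δs = -29·61.8/143.2 = -12.5154; s = 29.0000 − 12.5154 = 16.4846
θ=208.5°: R = R0 + s = 49 + 26.8161 = 75.8161
θ=278.6°: R = R0 + s = 49 + 16.4846 = 65.4846

θ=208.5°: 75.8161
θ=278.6°: 65.4846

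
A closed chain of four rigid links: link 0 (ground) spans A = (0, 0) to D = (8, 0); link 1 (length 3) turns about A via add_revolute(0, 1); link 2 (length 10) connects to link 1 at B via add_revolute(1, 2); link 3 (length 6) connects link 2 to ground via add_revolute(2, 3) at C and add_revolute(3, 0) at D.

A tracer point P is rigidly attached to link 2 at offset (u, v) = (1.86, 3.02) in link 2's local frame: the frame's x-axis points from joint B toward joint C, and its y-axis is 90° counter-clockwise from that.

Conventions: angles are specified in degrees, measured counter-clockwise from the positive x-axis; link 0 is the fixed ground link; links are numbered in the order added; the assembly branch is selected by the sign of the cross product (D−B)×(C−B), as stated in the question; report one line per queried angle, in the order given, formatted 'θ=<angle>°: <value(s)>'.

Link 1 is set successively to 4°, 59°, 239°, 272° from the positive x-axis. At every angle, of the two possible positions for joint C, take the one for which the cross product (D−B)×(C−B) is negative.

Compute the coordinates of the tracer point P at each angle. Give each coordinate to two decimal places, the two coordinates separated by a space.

A=(0,0), D=(8.00,0)
θ=4°: B = A + 3.00·(cos4°, sin4°) = (2.9927, 0.2093)
θ=4°: |BD| = 5.0117
θ=4°: circle(B,10.00) ∩ circle(D,6.00): a=8.8909, h=4.5773
θ=4°:   candidates: C₊=(12.0670,4.4113) cross=22.940; C₋=(11.6847,-4.7353) cross=-22.940
θ=4°:   branch - wants cross < 0 → take C=(11.6847,-4.7353) (cross=-22.940)
θ=4°: ex = (C−B)/|BC| = (0.8692,-0.4945); ey = (0.4945,0.8692)
θ=4°: P = B + 1.86·ex + 3.02·ey = (6.1027,1.9146)
θ=59°: B = A + 3.00·(cos59°, sin59°) = (1.5451, 2.5715)
θ=59°: |BD| = 6.9482
θ=59°: circle(B,10.00) ∩ circle(D,6.00): a=8.0796, h=5.8924
θ=59°:   candidates: C₊=(11.2317,5.0553) cross=40.942; C₋=(6.8703,-5.8927) cross=-40.942
θ=59°:   branch - wants cross < 0 → take C=(6.8703,-5.8927) (cross=-40.942)
θ=59°: ex = (C−B)/|BC| = (0.5325,-0.8464); ey = (0.8464,0.5325)
θ=59°: P = B + 1.86·ex + 3.02·ey = (5.0918,2.6054)
θ=239°: B = A + 3.00·(cos239°, sin239°) = (-1.5451, -2.5715)
θ=239°: |BD| = 9.8854
θ=239°: circle(B,10.00) ∩ circle(D,6.00): a=8.1798, h=5.7525
θ=239°:   candidates: C₊=(4.8567,5.1107) cross=56.866; C₋=(7.8495,-5.9981) cross=-56.866
θ=239°:   branch - wants cross < 0 → take C=(7.8495,-5.9981) (cross=-56.866)
θ=239°: ex = (C−B)/|BC| = (0.9395,-0.3427); ey = (0.3427,0.9395)
θ=239°: P = B + 1.86·ex + 3.02·ey = (1.2371,-0.3717)
θ=272°: B = A + 3.00·(cos272°, sin272°) = (0.1047, -2.9982)
θ=272°: |BD| = 8.4454
θ=272°: circle(B,10.00) ∩ circle(D,6.00): a=8.0117, h=5.9843
θ=272°:   candidates: C₊=(5.4701,5.4406) cross=50.540; C₋=(9.7191,-5.7485) cross=-50.540
θ=272°:   branch - wants cross < 0 → take C=(9.7191,-5.7485) (cross=-50.540)
θ=272°: ex = (C−B)/|BC| = (0.9614,-0.2750); ey = (0.2750,0.9614)
θ=272°: P = B + 1.86·ex + 3.02·ey = (2.7236,-0.6062)

θ=4°: 6.10 1.91
θ=59°: 5.09 2.61
θ=239°: 1.24 -0.37
θ=272°: 2.72 -0.61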